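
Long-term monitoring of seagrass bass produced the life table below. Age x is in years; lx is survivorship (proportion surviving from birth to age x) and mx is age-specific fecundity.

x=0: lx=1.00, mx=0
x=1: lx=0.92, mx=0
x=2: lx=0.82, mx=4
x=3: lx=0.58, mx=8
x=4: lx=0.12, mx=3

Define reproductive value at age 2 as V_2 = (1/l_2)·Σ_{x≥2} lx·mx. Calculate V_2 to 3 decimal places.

lx·mx for x ≥ 2: 3.28, 4.64, 0.36 → sum = 8.28
V_2 = 8.28 / l_2 = 8.28 / 0.82 = 10.097561… → 10.098

10.098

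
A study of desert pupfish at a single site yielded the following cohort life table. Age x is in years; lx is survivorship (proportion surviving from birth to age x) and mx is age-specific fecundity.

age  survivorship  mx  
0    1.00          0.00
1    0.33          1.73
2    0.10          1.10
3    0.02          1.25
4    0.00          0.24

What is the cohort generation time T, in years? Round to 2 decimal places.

lx·mx: 0, 0.5709, 0.11, 0.025, 0 → R0 = 0.7059
x·lx·mx: 0, 0.5709, 0.22, 0.075, 0 → Σ = 0.8659
T = 0.8659 / 0.7059 = 1.226661… → 1.23

1.23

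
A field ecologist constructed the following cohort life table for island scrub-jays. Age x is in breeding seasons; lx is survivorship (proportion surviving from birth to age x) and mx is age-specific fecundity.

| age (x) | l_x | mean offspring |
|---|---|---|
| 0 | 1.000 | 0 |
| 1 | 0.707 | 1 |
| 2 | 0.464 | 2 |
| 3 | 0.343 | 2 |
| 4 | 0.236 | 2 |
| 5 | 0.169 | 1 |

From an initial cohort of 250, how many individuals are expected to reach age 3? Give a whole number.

86

Expected survivors = N0 · l_3 = 250 × 0.343 = 85.75 → 86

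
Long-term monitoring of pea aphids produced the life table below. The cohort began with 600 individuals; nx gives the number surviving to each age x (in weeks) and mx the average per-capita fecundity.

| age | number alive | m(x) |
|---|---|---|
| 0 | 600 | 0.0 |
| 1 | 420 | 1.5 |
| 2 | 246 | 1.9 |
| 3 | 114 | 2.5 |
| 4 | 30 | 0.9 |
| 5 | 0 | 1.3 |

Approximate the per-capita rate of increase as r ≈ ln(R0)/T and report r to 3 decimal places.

0.476

lx = nx/n0 = nx/600: 1, 0.7, 0.41, 0.19, 0.05, 0
R0 = Σ lx·mx = 0 + 1.05 + 0.779 + 0.475 + 0.045 + 0 = 2.349
Σ x·lx·mx = 4.213; T = 4.213/2.349 = 1.79353…
r ≈ ln(R0)/T = ln(2.349)/1.79353… = 0.47615… → 0.476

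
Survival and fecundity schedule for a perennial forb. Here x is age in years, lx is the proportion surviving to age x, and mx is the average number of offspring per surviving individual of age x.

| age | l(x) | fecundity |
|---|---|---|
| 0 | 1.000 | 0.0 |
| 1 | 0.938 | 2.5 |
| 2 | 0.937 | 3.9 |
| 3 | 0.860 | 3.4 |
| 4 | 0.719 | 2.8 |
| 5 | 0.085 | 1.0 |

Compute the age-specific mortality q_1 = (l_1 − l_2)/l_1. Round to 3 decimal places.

q_1 = (l_1 − l_2) / l_1 = (0.938 − 0.937) / 0.938
     = 0.001 / 0.938 = 0.001066… → 0.001

0.001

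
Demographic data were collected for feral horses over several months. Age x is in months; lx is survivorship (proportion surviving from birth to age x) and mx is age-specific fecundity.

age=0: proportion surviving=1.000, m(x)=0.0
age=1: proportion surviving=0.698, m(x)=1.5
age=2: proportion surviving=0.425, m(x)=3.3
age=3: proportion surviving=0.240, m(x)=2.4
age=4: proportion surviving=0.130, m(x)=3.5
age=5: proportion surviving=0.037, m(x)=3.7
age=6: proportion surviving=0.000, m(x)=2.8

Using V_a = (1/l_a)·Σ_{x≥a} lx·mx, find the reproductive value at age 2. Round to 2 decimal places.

lx·mx for x ≥ 2: 1.4025, 0.576, 0.455, 0.1369, 0 → sum = 2.5704
V_2 = 2.5704 / l_2 = 2.5704 / 0.425 = 6.048 → 6.05

6.05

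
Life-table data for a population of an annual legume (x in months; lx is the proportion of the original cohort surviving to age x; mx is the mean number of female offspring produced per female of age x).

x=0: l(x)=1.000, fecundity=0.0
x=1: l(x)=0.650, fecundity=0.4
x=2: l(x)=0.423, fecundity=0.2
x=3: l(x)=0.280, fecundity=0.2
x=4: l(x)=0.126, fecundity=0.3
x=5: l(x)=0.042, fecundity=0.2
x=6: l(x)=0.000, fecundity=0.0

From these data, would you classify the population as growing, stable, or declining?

R0 = Σ lx·mx = 0 + 0.26 + 0.0846 + 0.056 + 0.0378 + 0.0084 + 0 = 0.4468
R0 < 1, so the population is declining.

declining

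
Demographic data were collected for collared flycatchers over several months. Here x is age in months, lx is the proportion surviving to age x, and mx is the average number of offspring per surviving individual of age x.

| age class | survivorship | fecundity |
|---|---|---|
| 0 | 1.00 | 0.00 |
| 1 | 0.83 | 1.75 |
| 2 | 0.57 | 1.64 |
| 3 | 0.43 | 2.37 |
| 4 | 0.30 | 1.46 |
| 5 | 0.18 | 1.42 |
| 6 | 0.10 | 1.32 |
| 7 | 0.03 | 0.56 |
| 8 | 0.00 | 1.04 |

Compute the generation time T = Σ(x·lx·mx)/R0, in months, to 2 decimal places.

2.43

lx·mx: 0, 1.4525, 0.9348, 1.0191, 0.438, 0.2556, 0.132, 0.0168, 0 → R0 = 4.2488
x·lx·mx: 0, 1.4525, 1.8696, 3.0573, 1.752, 1.278, 0.792, 0.1176, 0 → Σ = 10.319
T = 10.319 / 4.2488 = 2.428686… → 2.43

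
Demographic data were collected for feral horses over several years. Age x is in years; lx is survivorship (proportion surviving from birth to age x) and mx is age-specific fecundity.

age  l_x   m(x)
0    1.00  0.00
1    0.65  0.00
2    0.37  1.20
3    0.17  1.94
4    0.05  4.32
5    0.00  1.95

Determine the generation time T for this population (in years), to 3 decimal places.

lx·mx: 0, 0, 0.444, 0.3298, 0.216, 0 → R0 = 0.9898
x·lx·mx: 0, 0, 0.888, 0.9894, 0.864, 0 → Σ = 2.7414
T = 2.7414 / 0.9898 = 2.76965… → 2.770

2.770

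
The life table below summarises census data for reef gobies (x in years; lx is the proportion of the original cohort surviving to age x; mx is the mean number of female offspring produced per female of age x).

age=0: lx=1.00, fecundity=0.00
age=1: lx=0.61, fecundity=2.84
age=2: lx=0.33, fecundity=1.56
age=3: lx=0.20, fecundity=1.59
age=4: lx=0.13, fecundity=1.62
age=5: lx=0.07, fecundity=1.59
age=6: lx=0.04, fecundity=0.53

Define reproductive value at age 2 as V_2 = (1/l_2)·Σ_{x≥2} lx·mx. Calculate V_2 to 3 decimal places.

3.563

lx·mx for x ≥ 2: 0.5148, 0.318, 0.2106, 0.1113, 0.0212 → sum = 1.1759
V_2 = 1.1759 / l_2 = 1.1759 / 0.33 = 3.563333… → 3.563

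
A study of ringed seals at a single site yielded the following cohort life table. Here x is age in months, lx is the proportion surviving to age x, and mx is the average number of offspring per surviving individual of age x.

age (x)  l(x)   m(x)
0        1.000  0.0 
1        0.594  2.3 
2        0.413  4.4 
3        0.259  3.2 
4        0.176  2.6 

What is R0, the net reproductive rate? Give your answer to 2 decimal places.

4.47

lx·mx by age: 0, 1.3662, 1.8172, 0.8288, 0.4576
R0 = Σ lx·mx = 4.4698 → 4.47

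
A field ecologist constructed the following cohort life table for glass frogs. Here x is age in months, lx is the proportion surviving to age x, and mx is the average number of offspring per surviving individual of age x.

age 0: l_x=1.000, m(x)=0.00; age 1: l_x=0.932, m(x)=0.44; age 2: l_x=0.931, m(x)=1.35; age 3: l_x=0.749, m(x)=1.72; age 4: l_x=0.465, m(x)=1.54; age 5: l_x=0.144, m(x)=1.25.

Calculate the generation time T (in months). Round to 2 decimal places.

lx·mx: 0, 0.41008, 1.25685, 1.28828, 0.7161, 0.18 → R0 = 3.85131
x·lx·mx: 0, 0.41008, 2.5137, 3.86484, 2.8644, 0.9 → Σ = 10.55302
T = 10.55302 / 3.85131 = 2.740112… → 2.74

2.74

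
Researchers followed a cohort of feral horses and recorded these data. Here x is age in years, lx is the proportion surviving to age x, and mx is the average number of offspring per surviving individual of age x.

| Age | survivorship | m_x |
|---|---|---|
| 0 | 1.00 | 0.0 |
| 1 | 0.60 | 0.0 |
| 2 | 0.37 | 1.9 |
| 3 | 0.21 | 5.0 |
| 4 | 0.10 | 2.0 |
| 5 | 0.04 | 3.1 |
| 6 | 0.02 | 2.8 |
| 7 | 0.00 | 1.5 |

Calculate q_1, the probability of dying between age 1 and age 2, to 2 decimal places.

q_1 = (l_1 − l_2) / l_1 = (0.6 − 0.37) / 0.6
     = 0.23 / 0.6 = 0.383333… → 0.38

0.38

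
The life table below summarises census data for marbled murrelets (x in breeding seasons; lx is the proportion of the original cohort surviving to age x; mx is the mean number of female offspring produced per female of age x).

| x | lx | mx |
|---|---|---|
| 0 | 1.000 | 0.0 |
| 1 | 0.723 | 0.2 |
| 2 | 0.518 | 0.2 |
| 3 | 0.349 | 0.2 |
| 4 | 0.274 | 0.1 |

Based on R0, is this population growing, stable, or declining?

R0 = Σ lx·mx = 0 + 0.1446 + 0.1036 + 0.0698 + 0.0274 = 0.3454
R0 < 1, so the population is declining.

declining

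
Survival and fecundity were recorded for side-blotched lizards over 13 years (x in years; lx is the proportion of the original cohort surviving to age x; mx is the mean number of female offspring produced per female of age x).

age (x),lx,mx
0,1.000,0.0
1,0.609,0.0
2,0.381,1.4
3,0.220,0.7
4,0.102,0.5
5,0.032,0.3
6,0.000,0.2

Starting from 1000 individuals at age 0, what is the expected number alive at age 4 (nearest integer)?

102

Expected survivors = N0 · l_4 = 1000 × 0.102 = 102 → 102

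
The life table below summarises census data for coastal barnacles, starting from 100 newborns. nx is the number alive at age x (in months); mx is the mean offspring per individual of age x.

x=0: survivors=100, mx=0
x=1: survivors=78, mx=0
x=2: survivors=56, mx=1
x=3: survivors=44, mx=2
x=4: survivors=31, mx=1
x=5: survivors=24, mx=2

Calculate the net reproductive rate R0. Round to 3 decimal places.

2.230

lx = nx/n0 = nx/100: 1, 0.78, 0.56, 0.44, 0.31, 0.24
lx·mx by age: 0, 0, 0.56, 0.88, 0.31, 0.48
R0 = Σ lx·mx = 2.23 → 2.230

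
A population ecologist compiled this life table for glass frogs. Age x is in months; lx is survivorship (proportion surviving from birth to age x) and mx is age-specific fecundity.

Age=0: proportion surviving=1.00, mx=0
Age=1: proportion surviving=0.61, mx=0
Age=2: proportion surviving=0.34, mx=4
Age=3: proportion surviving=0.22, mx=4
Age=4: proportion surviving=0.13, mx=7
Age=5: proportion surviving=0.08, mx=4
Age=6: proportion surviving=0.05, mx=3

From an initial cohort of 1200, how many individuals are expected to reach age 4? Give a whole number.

Expected survivors = N0 · l_4 = 1200 × 0.13 = 156 → 156

156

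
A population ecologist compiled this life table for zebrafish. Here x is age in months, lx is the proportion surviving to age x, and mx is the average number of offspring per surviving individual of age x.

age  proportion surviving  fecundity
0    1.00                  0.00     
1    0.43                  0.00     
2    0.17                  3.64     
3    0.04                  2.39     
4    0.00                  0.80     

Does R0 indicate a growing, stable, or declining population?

declining

R0 = Σ lx·mx = 0 + 0 + 0.6188 + 0.0956 + 0 = 0.7144
R0 < 1, so the population is declining.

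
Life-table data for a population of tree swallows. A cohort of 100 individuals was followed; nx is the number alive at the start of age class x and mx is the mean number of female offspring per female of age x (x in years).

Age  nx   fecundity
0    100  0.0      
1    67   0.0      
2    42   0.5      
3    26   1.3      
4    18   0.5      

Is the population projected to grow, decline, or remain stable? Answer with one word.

lx = nx/n0 = nx/100: 1, 0.67, 0.42, 0.26, 0.18
R0 = Σ lx·mx = 0 + 0 + 0.21 + 0.338 + 0.09 = 0.638
R0 < 1, so the population is declining.

declining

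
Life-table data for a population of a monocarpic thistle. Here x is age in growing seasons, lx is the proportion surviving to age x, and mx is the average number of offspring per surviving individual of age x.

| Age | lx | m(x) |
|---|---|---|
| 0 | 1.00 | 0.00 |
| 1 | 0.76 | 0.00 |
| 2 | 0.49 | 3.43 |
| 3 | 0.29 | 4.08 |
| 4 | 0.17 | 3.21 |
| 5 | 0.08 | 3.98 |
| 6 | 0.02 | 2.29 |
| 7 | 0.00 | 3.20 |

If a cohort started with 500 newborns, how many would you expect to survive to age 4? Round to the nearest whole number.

85

Expected survivors = N0 · l_4 = 500 × 0.17 = 85 → 85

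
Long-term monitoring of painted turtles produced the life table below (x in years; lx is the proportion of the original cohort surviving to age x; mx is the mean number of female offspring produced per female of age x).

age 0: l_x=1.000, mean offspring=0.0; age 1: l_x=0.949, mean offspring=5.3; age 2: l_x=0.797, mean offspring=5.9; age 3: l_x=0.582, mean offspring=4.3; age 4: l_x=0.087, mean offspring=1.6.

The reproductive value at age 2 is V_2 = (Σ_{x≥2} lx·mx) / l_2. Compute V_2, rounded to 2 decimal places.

lx·mx for x ≥ 2: 4.7023, 2.5026, 0.1392 → sum = 7.3441
V_2 = 7.3441 / l_2 = 7.3441 / 0.797 = 9.21468… → 9.21

9.21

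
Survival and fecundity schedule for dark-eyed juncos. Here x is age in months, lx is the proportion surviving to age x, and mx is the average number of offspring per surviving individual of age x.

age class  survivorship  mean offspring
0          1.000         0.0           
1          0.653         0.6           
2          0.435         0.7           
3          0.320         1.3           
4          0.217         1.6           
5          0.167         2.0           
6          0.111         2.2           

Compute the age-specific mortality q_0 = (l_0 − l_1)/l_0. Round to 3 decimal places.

q_0 = (l_0 − l_1) / l_0 = (1 − 0.653) / 1
     = 0.347 / 1 = 0.347 → 0.347

0.347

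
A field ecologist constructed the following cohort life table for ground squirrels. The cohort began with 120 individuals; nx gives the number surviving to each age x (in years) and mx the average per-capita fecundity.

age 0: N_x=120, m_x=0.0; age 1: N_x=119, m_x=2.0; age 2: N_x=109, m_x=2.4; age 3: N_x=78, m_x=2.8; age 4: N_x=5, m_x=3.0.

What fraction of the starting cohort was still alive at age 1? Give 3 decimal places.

0.992

l_1 = n_1/n_0 = 119/120 = 0.991667… → 0.992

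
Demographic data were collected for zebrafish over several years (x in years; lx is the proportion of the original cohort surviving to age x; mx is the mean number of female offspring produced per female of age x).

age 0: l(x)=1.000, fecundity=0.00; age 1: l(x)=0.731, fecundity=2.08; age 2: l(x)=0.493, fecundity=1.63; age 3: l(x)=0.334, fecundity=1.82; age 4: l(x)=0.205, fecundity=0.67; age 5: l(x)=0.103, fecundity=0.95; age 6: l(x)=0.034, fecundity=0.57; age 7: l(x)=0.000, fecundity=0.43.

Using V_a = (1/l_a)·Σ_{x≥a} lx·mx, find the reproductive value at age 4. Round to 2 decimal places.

1.24

lx·mx for x ≥ 4: 0.13735, 0.09785, 0.01938, 0 → sum = 0.25458
V_4 = 0.25458 / l_4 = 0.25458 / 0.205 = 1.241854… → 1.24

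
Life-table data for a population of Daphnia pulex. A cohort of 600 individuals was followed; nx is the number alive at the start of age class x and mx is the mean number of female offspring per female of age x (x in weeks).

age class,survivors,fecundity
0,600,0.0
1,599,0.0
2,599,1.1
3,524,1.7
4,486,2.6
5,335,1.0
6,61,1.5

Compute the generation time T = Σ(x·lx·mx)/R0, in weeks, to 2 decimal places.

3.48

lx = nx/n0 = nx/600: 1, 0.99833…, 0.99833…, 0.87333…, 0.81, 0.55833…, 0.10167…
lx·mx: 0, 0, 1.098167…, 1.484667…, 2.106, 0.558333…, 0.1525… → R0 = 5.399667…
x·lx·mx: 0, 0, 2.196333…, 4.454…, 8.424, 2.791667…, 0.915… → Σ = 18.781…
T = 18.781… / 5.399667… = 3.478178… → 3.48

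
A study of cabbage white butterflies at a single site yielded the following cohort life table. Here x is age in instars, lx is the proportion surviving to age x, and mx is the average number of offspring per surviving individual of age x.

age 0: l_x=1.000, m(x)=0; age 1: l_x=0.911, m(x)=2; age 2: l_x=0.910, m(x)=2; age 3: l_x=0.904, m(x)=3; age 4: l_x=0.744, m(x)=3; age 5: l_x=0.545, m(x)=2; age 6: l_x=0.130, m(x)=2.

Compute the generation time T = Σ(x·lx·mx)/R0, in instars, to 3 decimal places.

lx·mx: 0, 1.822, 1.82, 2.712, 2.232, 1.09, 0.26 → R0 = 9.936
x·lx·mx: 0, 1.822, 3.64, 8.136, 8.928, 5.45, 1.56 → Σ = 29.536
T = 29.536 / 9.936 = 2.972625… → 2.973

2.973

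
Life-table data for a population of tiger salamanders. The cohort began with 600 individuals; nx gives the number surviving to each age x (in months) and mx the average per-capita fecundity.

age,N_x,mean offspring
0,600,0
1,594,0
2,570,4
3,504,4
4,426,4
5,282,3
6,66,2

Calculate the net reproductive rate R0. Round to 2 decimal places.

11.63

lx = nx/n0 = nx/600: 1, 0.99, 0.95, 0.84, 0.71, 0.47, 0.11
lx·mx by age: 0, 0, 3.8, 3.36, 2.84, 1.41, 0.22
R0 = Σ lx·mx = 11.63 → 11.63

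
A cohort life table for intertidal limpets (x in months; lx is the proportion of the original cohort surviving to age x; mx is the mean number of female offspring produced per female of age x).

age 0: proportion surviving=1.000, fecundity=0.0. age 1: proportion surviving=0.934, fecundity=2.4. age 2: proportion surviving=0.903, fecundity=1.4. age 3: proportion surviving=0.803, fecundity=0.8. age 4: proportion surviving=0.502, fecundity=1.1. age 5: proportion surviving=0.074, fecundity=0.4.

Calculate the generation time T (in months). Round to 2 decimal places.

1.91

lx·mx: 0, 2.2416, 1.2642, 0.6424, 0.5522, 0.0296 → R0 = 4.73
x·lx·mx: 0, 2.2416, 2.5284, 1.9272, 2.2088, 0.148 → Σ = 9.054
T = 9.054 / 4.73 = 1.914165… → 1.91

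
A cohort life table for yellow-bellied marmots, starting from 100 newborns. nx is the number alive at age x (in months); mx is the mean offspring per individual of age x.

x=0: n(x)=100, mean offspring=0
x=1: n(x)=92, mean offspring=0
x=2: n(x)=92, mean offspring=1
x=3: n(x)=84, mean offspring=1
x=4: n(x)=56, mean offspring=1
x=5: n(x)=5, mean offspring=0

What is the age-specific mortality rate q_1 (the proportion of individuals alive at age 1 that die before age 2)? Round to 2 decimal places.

0.00

lx = nx/n0 = nx/100: 1, 0.92, 0.92, 0.84, 0.56, 0.05
q_1 = (l_1 − l_2) / l_1 = (0.92 − 0.92) / 0.92
     = 0 / 0.92 = 0 → 0.00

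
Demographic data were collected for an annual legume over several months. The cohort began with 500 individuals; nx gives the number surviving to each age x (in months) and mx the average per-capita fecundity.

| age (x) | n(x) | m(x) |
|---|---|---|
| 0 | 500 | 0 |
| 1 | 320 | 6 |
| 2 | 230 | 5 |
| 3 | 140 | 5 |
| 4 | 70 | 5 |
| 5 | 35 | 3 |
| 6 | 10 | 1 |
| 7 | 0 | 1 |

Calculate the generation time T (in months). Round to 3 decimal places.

1.961

lx = nx/n0 = nx/500: 1, 0.64, 0.46, 0.28, 0.14, 0.07, 0.02, 0
lx·mx: 0, 3.84, 2.3, 1.4, 0.7, 0.21, 0.02, 0 → R0 = 8.47
x·lx·mx: 0, 3.84, 4.6, 4.2, 2.8, 1.05, 0.12, 0 → Σ = 16.61
T = 16.61 / 8.47 = 1.961039… → 1.961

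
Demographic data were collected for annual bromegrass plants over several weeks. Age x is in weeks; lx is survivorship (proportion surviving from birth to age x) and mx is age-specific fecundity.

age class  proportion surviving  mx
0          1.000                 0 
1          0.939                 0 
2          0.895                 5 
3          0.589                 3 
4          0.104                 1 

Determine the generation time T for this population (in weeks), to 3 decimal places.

2.311

lx·mx: 0, 0, 4.475, 1.767, 0.104 → R0 = 6.346
x·lx·mx: 0, 0, 8.95, 5.301, 0.416 → Σ = 14.667
T = 14.667 / 6.346 = 2.31122… → 2.311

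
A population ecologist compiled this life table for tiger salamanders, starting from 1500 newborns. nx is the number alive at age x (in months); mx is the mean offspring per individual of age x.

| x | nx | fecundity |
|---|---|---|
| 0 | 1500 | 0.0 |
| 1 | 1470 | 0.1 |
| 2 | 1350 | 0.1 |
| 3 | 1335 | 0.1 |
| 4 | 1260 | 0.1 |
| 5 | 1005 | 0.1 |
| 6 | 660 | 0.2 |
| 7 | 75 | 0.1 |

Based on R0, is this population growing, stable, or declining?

declining

lx = nx/n0 = nx/1500: 1, 0.98, 0.9, 0.89, 0.84, 0.67, 0.44, 0.05
R0 = Σ lx·mx = 0 + 0.098 + 0.09 + 0.089 + 0.084 + 0.067 + 0.088 + 0.005 = 0.521
R0 < 1, so the population is declining.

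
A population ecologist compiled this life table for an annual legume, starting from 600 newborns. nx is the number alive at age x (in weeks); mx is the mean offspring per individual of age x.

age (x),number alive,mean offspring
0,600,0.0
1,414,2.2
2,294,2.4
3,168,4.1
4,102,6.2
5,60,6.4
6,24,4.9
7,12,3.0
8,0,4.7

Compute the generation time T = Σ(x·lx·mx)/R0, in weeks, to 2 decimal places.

lx = nx/n0 = nx/600: 1, 0.69, 0.49, 0.28, 0.17, 0.1, 0.04, 0.02, 0
lx·mx: 0, 1.518, 1.176, 1.148, 1.054, 0.64, 0.196, 0.06, 0 → R0 = 5.792
x·lx·mx: 0, 1.518, 2.352, 3.444, 4.216, 3.2, 1.176, 0.42, 0 → Σ = 16.326
T = 16.326 / 5.792 = 2.818715… → 2.82

2.82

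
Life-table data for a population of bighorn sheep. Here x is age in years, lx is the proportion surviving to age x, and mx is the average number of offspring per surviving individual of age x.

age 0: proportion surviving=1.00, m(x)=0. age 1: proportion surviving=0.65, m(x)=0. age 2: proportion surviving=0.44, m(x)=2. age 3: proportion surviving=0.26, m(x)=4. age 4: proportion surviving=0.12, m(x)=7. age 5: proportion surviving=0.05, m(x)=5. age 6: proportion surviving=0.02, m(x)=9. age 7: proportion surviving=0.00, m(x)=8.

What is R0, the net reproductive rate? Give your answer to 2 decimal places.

lx·mx by age: 0, 0, 0.88, 1.04, 0.84, 0.25, 0.18, 0
R0 = Σ lx·mx = 3.19 → 3.19

3.19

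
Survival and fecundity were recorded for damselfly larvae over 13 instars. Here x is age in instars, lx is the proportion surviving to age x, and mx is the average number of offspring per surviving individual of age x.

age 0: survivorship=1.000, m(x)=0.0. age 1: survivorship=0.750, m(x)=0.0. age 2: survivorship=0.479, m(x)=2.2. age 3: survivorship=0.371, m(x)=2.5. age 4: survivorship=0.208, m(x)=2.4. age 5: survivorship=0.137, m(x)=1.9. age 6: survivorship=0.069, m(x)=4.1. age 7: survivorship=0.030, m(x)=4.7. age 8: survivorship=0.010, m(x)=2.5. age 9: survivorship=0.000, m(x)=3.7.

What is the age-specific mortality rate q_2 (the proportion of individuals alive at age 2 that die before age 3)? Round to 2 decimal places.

q_2 = (l_2 − l_3) / l_2 = (0.479 − 0.371) / 0.479
     = 0.108 / 0.479 = 0.22547… → 0.23

0.23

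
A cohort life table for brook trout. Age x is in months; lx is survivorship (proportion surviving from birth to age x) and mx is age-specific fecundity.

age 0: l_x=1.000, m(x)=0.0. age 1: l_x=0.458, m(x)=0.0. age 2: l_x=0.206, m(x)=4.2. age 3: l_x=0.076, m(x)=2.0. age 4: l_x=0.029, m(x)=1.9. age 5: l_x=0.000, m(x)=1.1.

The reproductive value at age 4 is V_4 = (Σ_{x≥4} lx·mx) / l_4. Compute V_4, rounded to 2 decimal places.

lx·mx for x ≥ 4: 0.0551, 0 → sum = 0.0551
V_4 = 0.0551 / l_4 = 0.0551 / 0.029 = 1.9 → 1.90

1.90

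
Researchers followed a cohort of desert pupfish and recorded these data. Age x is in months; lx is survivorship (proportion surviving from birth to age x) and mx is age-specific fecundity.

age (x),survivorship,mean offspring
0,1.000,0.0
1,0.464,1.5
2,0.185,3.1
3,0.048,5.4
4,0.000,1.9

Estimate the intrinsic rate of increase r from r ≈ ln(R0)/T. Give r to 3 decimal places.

R0 = Σ lx·mx = 0 + 0.696 + 0.5735 + 0.2592 + 0 = 1.5287
Σ x·lx·mx = 2.6206; T = 2.6206/1.5287 = 1.71427…
r ≈ ln(R0)/T = ln(1.5287)/1.71427… = 0.24758… → 0.248

0.248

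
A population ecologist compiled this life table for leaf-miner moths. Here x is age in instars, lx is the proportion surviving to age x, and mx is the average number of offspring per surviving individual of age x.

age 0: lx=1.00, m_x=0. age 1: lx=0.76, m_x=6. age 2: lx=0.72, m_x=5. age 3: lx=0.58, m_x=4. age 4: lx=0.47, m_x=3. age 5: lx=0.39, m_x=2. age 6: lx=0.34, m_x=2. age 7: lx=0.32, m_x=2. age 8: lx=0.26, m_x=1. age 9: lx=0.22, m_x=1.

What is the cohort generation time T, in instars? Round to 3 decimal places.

lx·mx: 0, 4.56, 3.6, 2.32, 1.41, 0.78, 0.68, 0.64, 0.26, 0.22 → R0 = 14.47
x·lx·mx: 0, 4.56, 7.2, 6.96, 5.64, 3.9, 4.08, 4.48, 2.08, 1.98 → Σ = 40.88
T = 40.88 / 14.47 = 2.825155… → 2.825

2.825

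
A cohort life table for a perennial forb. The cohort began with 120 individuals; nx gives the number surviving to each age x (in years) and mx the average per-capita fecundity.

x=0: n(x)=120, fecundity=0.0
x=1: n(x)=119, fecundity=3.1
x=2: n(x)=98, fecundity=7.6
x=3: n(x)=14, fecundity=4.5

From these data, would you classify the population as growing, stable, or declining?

lx = nx/n0 = nx/120: 1, 0.99167…, 0.81667…, 0.11667…
R0 = Σ lx·mx = 0 + 3.074167… + 6.206667… + 0.525… = 9.805833…
R0 > 1, so the population is growing.

growing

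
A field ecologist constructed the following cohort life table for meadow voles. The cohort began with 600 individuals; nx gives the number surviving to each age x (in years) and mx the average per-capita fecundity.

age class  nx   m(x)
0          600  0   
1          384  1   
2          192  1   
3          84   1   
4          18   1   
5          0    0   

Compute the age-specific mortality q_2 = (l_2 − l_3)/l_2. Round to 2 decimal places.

0.56

lx = nx/n0 = nx/600: 1, 0.64, 0.32, 0.14, 0.03, 0
q_2 = (l_2 − l_3) / l_2 = (0.32 − 0.14) / 0.32
     = 0.18 / 0.32 = 0.5625 → 0.56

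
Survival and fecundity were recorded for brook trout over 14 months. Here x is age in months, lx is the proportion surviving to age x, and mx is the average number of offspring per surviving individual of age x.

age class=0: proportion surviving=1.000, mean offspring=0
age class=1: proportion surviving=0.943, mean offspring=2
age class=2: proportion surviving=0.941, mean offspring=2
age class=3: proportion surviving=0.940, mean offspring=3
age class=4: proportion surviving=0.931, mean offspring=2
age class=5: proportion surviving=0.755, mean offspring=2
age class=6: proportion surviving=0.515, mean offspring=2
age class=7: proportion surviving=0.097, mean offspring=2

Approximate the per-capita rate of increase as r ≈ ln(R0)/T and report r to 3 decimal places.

R0 = Σ lx·mx = 0 + 1.886 + 1.882 + 2.82 + 1.862 + 1.51 + 1.03 + 0.194 = 11.184
Σ x·lx·mx = 36.646; T = 36.646/11.184 = 3.27665…
r ≈ ln(R0)/T = ln(11.184)/3.27665… = 0.73688… → 0.737

0.737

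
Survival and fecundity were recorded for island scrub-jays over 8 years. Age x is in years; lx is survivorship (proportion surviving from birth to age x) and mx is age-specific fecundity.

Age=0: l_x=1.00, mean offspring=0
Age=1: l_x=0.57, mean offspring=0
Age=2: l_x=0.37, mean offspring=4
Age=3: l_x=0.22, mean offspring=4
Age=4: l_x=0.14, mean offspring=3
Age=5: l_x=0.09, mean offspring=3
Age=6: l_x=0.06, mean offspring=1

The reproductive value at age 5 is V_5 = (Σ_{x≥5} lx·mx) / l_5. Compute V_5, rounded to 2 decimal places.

3.67

lx·mx for x ≥ 5: 0.27, 0.06 → sum = 0.33
V_5 = 0.33 / l_5 = 0.33 / 0.09 = 3.666667… → 3.67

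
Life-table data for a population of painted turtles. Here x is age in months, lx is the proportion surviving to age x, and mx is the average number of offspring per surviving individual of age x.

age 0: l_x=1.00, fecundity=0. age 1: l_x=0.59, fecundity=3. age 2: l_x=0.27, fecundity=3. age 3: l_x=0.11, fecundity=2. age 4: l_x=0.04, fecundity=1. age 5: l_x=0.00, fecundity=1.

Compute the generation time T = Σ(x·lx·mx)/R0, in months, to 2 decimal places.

lx·mx: 0, 1.77, 0.81, 0.22, 0.04, 0 → R0 = 2.84
x·lx·mx: 0, 1.77, 1.62, 0.66, 0.16, 0 → Σ = 4.21
T = 4.21 / 2.84 = 1.482394… → 1.48

1.48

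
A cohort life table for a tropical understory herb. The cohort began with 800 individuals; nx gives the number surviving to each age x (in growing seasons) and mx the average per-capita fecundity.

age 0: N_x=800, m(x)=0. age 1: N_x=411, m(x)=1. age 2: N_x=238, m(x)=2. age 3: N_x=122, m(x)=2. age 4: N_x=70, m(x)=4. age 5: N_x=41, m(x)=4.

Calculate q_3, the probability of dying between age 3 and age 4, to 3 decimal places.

lx = nx/n0 = nx/800: 1, 0.51375, 0.2975, 0.1525, 0.0875, 0.05125
q_3 = (l_3 − l_4) / l_3 = (0.1525 − 0.0875) / 0.1525
     = 0.065 / 0.1525 = 0.42623… → 0.426

0.426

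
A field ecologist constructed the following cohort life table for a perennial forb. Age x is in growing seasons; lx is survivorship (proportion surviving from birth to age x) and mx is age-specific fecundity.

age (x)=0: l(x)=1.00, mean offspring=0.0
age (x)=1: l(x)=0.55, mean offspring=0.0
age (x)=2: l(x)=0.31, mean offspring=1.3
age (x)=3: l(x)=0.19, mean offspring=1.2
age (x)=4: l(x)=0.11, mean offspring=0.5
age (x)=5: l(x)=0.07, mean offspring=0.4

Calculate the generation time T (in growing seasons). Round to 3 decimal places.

2.591

lx·mx: 0, 0, 0.403, 0.228, 0.055, 0.028 → R0 = 0.714
x·lx·mx: 0, 0, 0.806, 0.684, 0.22, 0.14 → Σ = 1.85
T = 1.85 / 0.714 = 2.591036… → 2.591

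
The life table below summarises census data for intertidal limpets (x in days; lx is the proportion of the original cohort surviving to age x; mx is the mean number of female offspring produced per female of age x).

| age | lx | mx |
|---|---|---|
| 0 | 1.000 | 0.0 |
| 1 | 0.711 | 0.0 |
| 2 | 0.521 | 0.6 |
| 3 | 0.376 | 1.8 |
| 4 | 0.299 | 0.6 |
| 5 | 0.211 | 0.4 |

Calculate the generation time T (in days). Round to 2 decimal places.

lx·mx: 0, 0, 0.3126, 0.6768, 0.1794, 0.0844 → R0 = 1.2532
x·lx·mx: 0, 0, 0.6252, 2.0304, 0.7176, 0.422 → Σ = 3.7952
T = 3.7952 / 1.2532 = 3.028407… → 3.03

3.03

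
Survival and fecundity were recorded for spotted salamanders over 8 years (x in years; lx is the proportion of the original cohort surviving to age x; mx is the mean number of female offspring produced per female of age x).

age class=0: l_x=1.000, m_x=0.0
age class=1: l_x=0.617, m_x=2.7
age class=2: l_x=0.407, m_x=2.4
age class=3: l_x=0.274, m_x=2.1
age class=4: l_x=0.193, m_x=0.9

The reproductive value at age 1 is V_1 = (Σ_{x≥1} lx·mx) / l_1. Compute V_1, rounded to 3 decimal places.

lx·mx for x ≥ 1: 1.6659, 0.9768, 0.5754, 0.1737 → sum = 3.3918
V_1 = 3.3918 / l_1 = 3.3918 / 0.617 = 5.497245… → 5.497

5.497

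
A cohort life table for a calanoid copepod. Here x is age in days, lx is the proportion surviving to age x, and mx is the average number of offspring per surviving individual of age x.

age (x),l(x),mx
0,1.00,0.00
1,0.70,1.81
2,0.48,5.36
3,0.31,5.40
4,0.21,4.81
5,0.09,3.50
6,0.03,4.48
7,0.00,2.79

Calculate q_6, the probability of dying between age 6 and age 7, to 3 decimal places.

q_6 = (l_6 − l_7) / l_6 = (0.03 − 0) / 0.03
     = 0.03 / 0.03 = 1 → 1.000

1.000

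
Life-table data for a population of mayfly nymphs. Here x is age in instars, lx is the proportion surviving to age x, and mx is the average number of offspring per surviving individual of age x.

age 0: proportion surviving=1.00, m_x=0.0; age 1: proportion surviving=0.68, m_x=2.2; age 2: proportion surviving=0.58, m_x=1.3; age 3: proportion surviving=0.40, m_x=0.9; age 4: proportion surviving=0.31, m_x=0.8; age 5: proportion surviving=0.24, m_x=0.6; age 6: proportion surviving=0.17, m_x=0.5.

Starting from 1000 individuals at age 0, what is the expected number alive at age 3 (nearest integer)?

Expected survivors = N0 · l_3 = 1000 × 0.40 = 400 → 400

400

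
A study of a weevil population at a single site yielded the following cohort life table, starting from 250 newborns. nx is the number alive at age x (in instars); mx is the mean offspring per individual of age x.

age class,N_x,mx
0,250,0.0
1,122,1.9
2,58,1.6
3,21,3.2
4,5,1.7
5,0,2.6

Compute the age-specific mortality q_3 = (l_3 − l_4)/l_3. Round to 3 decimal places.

lx = nx/n0 = nx/250: 1, 0.488, 0.232, 0.084, 0.02, 0
q_3 = (l_3 − l_4) / l_3 = (0.084 − 0.02) / 0.084
     = 0.064 / 0.084 = 0.761905… → 0.762

0.762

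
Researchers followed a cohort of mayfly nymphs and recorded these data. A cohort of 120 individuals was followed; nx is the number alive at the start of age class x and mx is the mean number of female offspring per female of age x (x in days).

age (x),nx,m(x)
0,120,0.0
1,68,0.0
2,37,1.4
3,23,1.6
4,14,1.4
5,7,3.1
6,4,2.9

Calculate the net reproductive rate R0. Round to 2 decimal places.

1.18

lx = nx/n0 = nx/120: 1, 0.56667…, 0.30833…, 0.19167…, 0.11667…, 0.05833…, 0.03333…
lx·mx by age: 0, 0, 0.431667…, 0.306667…, 0.163333…, 0.180833…, 0.096667…
R0 = Σ lx·mx = 1.179167… → 1.18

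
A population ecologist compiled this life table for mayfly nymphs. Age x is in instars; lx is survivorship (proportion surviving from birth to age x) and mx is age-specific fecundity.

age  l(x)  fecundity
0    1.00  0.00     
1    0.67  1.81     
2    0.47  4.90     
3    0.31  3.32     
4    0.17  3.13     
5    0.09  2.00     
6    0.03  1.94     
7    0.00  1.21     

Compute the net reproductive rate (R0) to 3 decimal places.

lx·mx by age: 0, 1.2127, 2.303, 1.0292, 0.5321, 0.18, 0.0582, 0
R0 = Σ lx·mx = 5.3152 → 5.315

5.315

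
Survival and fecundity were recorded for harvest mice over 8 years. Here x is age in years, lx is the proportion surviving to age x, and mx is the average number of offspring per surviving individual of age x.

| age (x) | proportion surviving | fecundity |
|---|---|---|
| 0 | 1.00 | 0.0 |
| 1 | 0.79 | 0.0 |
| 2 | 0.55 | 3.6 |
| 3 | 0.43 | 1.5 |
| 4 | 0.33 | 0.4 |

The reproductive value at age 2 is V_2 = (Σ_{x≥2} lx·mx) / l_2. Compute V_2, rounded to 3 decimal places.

5.013

lx·mx for x ≥ 2: 1.98, 0.645, 0.132 → sum = 2.757
V_2 = 2.757 / l_2 = 2.757 / 0.55 = 5.012727… → 5.013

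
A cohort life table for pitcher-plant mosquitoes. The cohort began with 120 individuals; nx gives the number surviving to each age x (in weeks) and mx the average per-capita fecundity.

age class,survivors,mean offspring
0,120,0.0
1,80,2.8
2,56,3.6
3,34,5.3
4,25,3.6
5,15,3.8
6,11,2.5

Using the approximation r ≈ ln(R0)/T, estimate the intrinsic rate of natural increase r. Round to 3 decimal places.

0.739

lx = nx/n0 = nx/120: 1, 0.66667…, 0.46667…, 0.28333…, 0.20833…, 0.125, 0.09167…
R0 = Σ lx·mx = 0 + 1.86667… + 1.68… + 1.50167… + 0.75… + 0.475 + 0.22917… = 6.5025…
Σ x·lx·mx = 16.481667…; T = 16.481667…/6.5025… = 2.53467…
r ≈ ln(R0)/T = ln(6.5025…)/2.53467… = 0.73863… → 0.739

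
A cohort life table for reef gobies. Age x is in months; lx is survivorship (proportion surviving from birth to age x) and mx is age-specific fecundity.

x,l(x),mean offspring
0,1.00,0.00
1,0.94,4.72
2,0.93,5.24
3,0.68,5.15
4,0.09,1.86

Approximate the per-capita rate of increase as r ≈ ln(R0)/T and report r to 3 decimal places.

R0 = Σ lx·mx = 0 + 4.4368 + 4.8732 + 3.502 + 0.1674 = 12.9794
Σ x·lx·mx = 25.3588; T = 25.3588/12.9794 = 1.95377…
r ≈ ln(R0)/T = ln(12.9794)/1.95377… = 1.31201… → 1.312

1.312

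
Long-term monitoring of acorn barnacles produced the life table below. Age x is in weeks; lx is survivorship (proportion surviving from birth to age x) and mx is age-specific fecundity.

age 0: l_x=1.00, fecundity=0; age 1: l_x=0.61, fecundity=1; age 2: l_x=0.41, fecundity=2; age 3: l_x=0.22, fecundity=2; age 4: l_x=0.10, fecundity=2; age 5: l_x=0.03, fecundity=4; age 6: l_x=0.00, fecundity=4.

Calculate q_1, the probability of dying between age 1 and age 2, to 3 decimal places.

0.328

q_1 = (l_1 − l_2) / l_1 = (0.61 − 0.41) / 0.61
     = 0.2 / 0.61 = 0.327869… → 0.328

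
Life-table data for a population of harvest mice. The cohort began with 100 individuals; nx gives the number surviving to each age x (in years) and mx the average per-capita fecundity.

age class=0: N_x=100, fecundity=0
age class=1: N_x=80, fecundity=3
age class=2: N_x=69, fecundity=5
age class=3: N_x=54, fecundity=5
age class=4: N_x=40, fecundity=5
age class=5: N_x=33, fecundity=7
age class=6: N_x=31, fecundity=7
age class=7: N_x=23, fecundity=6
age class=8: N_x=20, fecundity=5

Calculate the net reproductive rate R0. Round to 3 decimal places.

17.410

lx = nx/n0 = nx/100: 1, 0.8, 0.69, 0.54, 0.4, 0.33, 0.31, 0.23, 0.2
lx·mx by age: 0, 2.4, 3.45, 2.7, 2, 2.31, 2.17, 1.38, 1
R0 = Σ lx·mx = 17.41 → 17.410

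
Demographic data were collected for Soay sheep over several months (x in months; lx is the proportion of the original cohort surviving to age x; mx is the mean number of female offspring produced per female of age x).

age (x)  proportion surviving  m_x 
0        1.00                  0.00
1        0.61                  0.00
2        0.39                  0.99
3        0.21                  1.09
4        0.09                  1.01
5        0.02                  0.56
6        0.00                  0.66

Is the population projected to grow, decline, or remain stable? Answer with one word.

declining

R0 = Σ lx·mx = 0 + 0 + 0.3861 + 0.2289 + 0.0909 + 0.0112 + 0 = 0.7171
R0 < 1, so the population is declining.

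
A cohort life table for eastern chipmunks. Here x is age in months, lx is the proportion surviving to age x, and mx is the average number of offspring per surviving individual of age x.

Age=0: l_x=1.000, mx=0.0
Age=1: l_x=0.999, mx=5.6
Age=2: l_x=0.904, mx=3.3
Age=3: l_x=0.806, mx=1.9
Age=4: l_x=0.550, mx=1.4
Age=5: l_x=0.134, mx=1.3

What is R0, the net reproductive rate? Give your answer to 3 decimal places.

lx·mx by age: 0, 5.5944, 2.9832, 1.5314, 0.77, 0.1742
R0 = Σ lx·mx = 11.0532 → 11.053

11.053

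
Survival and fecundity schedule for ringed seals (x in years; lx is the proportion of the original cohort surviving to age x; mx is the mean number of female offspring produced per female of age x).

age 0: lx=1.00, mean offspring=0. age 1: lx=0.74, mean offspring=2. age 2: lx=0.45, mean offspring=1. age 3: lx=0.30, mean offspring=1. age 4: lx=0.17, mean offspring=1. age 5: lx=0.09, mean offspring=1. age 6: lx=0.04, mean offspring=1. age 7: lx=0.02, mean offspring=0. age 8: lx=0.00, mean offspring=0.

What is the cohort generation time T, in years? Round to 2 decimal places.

1.84

lx·mx: 0, 1.48, 0.45, 0.3, 0.17, 0.09, 0.04, 0, 0 → R0 = 2.53
x·lx·mx: 0, 1.48, 0.9, 0.9, 0.68, 0.45, 0.24, 0, 0 → Σ = 4.65
T = 4.65 / 2.53 = 1.837945… → 1.84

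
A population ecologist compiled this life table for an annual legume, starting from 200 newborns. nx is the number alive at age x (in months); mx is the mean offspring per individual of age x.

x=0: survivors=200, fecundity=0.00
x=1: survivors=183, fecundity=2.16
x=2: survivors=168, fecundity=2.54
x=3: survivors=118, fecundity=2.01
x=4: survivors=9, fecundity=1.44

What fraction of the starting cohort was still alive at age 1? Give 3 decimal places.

l_1 = n_1/n_0 = 183/200 = 0.915 → 0.915

0.915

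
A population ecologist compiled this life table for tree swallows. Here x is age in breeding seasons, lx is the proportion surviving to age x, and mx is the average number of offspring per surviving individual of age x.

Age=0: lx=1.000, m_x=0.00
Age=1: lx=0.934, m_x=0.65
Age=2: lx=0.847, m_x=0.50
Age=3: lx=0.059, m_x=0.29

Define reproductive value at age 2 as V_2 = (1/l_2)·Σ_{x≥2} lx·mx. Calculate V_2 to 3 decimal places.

0.520

lx·mx for x ≥ 2: 0.4235, 0.01711 → sum = 0.44061
V_2 = 0.44061 / l_2 = 0.44061 / 0.847 = 0.520201… → 0.520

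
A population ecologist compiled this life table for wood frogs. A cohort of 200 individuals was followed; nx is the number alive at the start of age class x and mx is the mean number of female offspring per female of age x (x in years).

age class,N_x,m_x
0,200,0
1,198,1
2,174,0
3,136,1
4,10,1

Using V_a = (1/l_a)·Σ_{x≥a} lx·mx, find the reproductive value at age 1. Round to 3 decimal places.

lx = nx/n0 = nx/200: 1, 0.99, 0.87, 0.68, 0.05
lx·mx for x ≥ 1: 0.99, 0, 0.68, 0.05 → sum = 1.72
V_1 = 1.72 / l_1 = 1.72 / 0.99 = 1.737374… → 1.737

1.737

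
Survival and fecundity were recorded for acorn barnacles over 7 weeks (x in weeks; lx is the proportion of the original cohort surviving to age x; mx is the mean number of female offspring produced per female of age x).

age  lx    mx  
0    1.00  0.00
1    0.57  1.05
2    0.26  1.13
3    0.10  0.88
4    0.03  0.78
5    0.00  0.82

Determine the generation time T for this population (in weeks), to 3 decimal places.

1.538

lx·mx: 0, 0.5985, 0.2938, 0.088, 0.0234, 0 → R0 = 1.0037
x·lx·mx: 0, 0.5985, 0.5876, 0.264, 0.0936, 0 → Σ = 1.5437
T = 1.5437 / 1.0037 = 1.538009… → 1.538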